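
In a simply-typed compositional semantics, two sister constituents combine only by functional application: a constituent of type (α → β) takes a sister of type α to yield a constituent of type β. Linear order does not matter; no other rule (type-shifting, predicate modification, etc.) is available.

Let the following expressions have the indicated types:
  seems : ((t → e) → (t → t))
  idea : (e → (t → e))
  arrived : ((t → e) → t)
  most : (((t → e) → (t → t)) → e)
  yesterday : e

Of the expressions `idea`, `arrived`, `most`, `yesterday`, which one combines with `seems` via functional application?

most

idea : (e → (t → e)) — no; seems wants (t → e), and idea wants e.
arrived : ((t → e) → t) — no; seems wants (t → e), and arrived wants (t → e).
most — combines: most : (((t → e) → (t → t)) → e) takes seems : ((t → e) → (t → t)) as argument, giving e.
yesterday : e — no; seems wants (t → e), and yesterday wants nothing (atomic).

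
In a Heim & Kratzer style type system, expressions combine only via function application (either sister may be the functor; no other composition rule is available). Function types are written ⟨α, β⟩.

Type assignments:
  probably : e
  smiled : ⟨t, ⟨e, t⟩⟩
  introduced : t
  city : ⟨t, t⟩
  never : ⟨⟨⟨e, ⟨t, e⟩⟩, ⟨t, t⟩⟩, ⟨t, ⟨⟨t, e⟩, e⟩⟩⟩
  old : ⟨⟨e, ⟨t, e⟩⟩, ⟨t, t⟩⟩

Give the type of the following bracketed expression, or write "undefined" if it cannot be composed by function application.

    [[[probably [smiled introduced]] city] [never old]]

[smiled introduced]: functor smiled : ⟨t, ⟨e, t⟩⟩, argument introduced : t; result ⟨e, t⟩.
[probably [smiled introduced]]: functor [smiled introduced] : ⟨e, t⟩, argument probably : e; result t.
[[probably [smiled introduced]] city]: functor city : ⟨t, t⟩, argument [probably [smiled introduced]] : t; result t.
[never old]: functor never : ⟨⟨⟨e, ⟨t, e⟩⟩, ⟨t, t⟩⟩, ⟨t, ⟨⟨t, e⟩, e⟩⟩⟩, argument old : ⟨⟨e, ⟨t, e⟩⟩, ⟨t, t⟩⟩; result ⟨t, ⟨⟨t, e⟩, e⟩⟩.
[[[probably [smiled introduced]] city] [never old]]: functor [never old] : ⟨t, ⟨⟨t, e⟩, e⟩⟩, argument [[probably [smiled introduced]] city] : t; result ⟨⟨t, e⟩, e⟩.

⟨⟨t, e⟩, e⟩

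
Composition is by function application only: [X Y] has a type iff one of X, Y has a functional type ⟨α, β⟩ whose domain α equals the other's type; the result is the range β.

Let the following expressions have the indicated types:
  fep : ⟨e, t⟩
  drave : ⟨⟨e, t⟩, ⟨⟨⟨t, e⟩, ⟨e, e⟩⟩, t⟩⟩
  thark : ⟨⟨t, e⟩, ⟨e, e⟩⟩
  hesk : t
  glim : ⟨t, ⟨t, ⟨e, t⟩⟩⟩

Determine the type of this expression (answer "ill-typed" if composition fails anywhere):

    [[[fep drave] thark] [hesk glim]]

[fep drave]: drave is ⟨⟨e, t⟩, ⟨⟨⟨t, e⟩, ⟨e, e⟩⟩, t⟩⟩, fep is ⟨e, t⟩; result ⟨⟨⟨t, e⟩, ⟨e, e⟩⟩, t⟩.
[[fep drave] thark]: [fep drave] is ⟨⟨⟨t, e⟩, ⟨e, e⟩⟩, t⟩, thark is ⟨⟨t, e⟩, ⟨e, e⟩⟩; result t.
[hesk glim]: glim is ⟨t, ⟨t, ⟨e, t⟩⟩⟩, hesk is t; result ⟨t, ⟨e, t⟩⟩.
[[[fep drave] thark] [hesk glim]]: [hesk glim] is ⟨t, ⟨e, t⟩⟩, [[fep drave] thark] is t; result ⟨e, t⟩.

⟨e, t⟩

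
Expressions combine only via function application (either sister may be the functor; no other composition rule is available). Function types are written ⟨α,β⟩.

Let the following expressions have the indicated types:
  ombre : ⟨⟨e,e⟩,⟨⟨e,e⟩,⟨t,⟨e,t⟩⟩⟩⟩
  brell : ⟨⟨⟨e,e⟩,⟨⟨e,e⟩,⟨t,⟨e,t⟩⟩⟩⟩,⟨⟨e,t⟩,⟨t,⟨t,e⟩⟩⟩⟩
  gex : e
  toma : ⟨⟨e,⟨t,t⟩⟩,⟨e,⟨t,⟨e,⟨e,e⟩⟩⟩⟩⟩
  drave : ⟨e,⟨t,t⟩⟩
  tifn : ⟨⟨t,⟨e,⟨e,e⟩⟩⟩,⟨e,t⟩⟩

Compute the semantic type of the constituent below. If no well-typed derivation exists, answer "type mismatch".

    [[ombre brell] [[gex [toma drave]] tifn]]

⟨t,⟨t,e⟩⟩

[ombre brell]: ⟨⟨⟨e,e⟩,⟨⟨e,e⟩,⟨t,⟨e,t⟩⟩⟩⟩,⟨⟨e,t⟩,⟨t,⟨t,e⟩⟩⟩⟩ applied to ⟨⟨e,e⟩,⟨⟨e,e⟩,⟨t,⟨e,t⟩⟩⟩⟩ yields ⟨⟨e,t⟩,⟨t,⟨t,e⟩⟩⟩.
[toma drave]: ⟨⟨e,⟨t,t⟩⟩,⟨e,⟨t,⟨e,⟨e,e⟩⟩⟩⟩⟩ applied to ⟨e,⟨t,t⟩⟩ yields ⟨e,⟨t,⟨e,⟨e,e⟩⟩⟩⟩.
[gex [toma drave]]: ⟨e,⟨t,⟨e,⟨e,e⟩⟩⟩⟩ applied to e yields ⟨t,⟨e,⟨e,e⟩⟩⟩.
[[gex [toma drave]] tifn]: ⟨⟨t,⟨e,⟨e,e⟩⟩⟩,⟨e,t⟩⟩ applied to ⟨t,⟨e,⟨e,e⟩⟩⟩ yields ⟨e,t⟩.
[[ombre brell] [[gex [toma drave]] tifn]]: ⟨⟨e,t⟩,⟨t,⟨t,e⟩⟩⟩ applied to ⟨e,t⟩ yields ⟨t,⟨t,e⟩⟩.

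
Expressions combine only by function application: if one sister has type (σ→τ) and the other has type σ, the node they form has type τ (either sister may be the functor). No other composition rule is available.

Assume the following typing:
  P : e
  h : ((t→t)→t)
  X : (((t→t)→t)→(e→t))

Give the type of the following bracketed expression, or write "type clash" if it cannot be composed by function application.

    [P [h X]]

t

At [h X], X : (((t→t)→t)→(e→t)) takes h : ((t→t)→t), giving (e→t).
At [P [h X]], [h X] : (e→t) takes P : e, giving t.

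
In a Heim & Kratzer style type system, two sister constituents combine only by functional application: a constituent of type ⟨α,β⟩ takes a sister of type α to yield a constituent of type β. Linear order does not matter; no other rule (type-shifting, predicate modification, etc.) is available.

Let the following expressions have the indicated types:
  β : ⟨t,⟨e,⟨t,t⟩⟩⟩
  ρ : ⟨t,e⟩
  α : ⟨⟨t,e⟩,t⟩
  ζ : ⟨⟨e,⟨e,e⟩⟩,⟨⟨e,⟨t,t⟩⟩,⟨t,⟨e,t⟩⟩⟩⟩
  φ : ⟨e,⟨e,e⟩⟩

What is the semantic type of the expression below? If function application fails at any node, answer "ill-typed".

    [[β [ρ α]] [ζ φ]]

[ρ α]: α is ⟨⟨t,e⟩,t⟩, ρ is ⟨t,e⟩; result t.
[β [ρ α]]: β is ⟨t,⟨e,⟨t,t⟩⟩⟩, [ρ α] is t; result ⟨e,⟨t,t⟩⟩.
[ζ φ]: ζ is ⟨⟨e,⟨e,e⟩⟩,⟨⟨e,⟨t,t⟩⟩,⟨t,⟨e,t⟩⟩⟩⟩, φ is ⟨e,⟨e,e⟩⟩; result ⟨⟨e,⟨t,t⟩⟩,⟨t,⟨e,t⟩⟩⟩.
[[β [ρ α]] [ζ φ]]: [ζ φ] is ⟨⟨e,⟨t,t⟩⟩,⟨t,⟨e,t⟩⟩⟩, [β [ρ α]] is ⟨e,⟨t,t⟩⟩; result ⟨t,⟨e,t⟩⟩.

⟨t,⟨e,t⟩⟩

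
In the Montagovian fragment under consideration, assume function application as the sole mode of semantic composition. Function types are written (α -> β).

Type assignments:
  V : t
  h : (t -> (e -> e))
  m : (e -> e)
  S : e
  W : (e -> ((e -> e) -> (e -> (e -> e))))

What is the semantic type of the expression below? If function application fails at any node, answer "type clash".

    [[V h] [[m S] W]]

(e -> (e -> e))

[V h]: functor h : (t -> (e -> e)), argument V : t; result (e -> e).
[m S]: functor m : (e -> e), argument S : e; result e.
[[m S] W]: functor W : (e -> ((e -> e) -> (e -> (e -> e)))), argument [m S] : e; result ((e -> e) -> (e -> (e -> e))).
[[V h] [[m S] W]]: functor [[m S] W] : ((e -> e) -> (e -> (e -> e))), argument [V h] : (e -> e); result (e -> (e -> e)).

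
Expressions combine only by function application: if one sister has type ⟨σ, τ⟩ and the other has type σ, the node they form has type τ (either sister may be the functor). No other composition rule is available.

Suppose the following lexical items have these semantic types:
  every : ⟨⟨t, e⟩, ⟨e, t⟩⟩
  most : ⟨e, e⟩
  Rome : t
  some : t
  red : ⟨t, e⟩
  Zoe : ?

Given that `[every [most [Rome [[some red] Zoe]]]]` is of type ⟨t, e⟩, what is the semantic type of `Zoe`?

At [every [most [Rome [[some red] Zoe]]]] (required: ⟨t, e⟩): every is ⟨⟨t, e⟩, ⟨e, t⟩⟩, which is not a function with range ⟨t, e⟩; hence [most [Rome [[some red] Zoe]]] is the functor — type ⟨⟨⟨t, e⟩, ⟨e, t⟩⟩, ⟨t, e⟩⟩.
At [most [Rome [[some red] Zoe]]] (required: ⟨⟨⟨t, e⟩, ⟨e, t⟩⟩, ⟨t, e⟩⟩): most is ⟨e, e⟩, which is not a function with range ⟨⟨⟨t, e⟩, ⟨e, t⟩⟩, ⟨t, e⟩⟩; hence [Rome [[some red] Zoe]] is the functor — type ⟨⟨e, e⟩, ⟨⟨⟨t, e⟩, ⟨e, t⟩⟩, ⟨t, e⟩⟩⟩.
At [Rome [[some red] Zoe]] (required: ⟨⟨e, e⟩, ⟨⟨⟨t, e⟩, ⟨e, t⟩⟩, ⟨t, e⟩⟩⟩): Rome is t, which is not a function with range ⟨⟨e, e⟩, ⟨⟨⟨t, e⟩, ⟨e, t⟩⟩, ⟨t, e⟩⟩⟩; hence [[some red] Zoe] is the functor — type ⟨t, ⟨⟨e, e⟩, ⟨⟨⟨t, e⟩, ⟨e, t⟩⟩, ⟨t, e⟩⟩⟩⟩.
At [[some red] Zoe] (required: ⟨t, ⟨⟨e, e⟩, ⟨⟨⟨t, e⟩, ⟨e, t⟩⟩, ⟨t, e⟩⟩⟩⟩): [some red] is e, which is not a function with range ⟨t, ⟨⟨e, e⟩, ⟨⟨⟨t, e⟩, ⟨e, t⟩⟩, ⟨t, e⟩⟩⟩⟩; hence Zoe is the functor — type ⟨e, ⟨t, ⟨⟨e, e⟩, ⟨⟨⟨t, e⟩, ⟨e, t⟩⟩, ⟨t, e⟩⟩⟩⟩⟩.

⟨e, ⟨t, ⟨⟨e, e⟩, ⟨⟨⟨t, e⟩, ⟨e, t⟩⟩, ⟨t, e⟩⟩⟩⟩⟩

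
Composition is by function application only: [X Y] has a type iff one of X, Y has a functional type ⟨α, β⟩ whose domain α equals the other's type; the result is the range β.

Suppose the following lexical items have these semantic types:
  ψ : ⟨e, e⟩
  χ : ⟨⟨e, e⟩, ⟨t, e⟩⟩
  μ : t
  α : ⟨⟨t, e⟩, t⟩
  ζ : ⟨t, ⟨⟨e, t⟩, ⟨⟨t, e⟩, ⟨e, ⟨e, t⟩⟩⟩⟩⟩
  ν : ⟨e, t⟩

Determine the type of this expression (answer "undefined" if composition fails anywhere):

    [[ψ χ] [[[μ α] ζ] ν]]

undefined

[ψ χ]: ⟨⟨e, e⟩, ⟨t, e⟩⟩ applied to ⟨e, e⟩ yields ⟨t, e⟩.
At [μ α]: neither t nor ⟨⟨t, e⟩, t⟩ can take the other as argument; the node is ill-typed.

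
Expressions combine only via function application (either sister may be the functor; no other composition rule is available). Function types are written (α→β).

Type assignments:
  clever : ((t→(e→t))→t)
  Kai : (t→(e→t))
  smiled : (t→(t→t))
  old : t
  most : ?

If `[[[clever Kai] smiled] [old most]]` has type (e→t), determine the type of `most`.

[[[clever Kai] smiled] [old most]] must have type (e→t). The sister [[clever Kai] smiled] has type (t→t); that is not a function onto (e→t), so [old most] must be the functor, of type ((t→t)→(e→t)).
[old most] must have type ((t→t)→(e→t)). The sister old has type t; that is not a function onto ((t→t)→(e→t)), so most must be the functor, of type (t→((t→t)→(e→t))).

(t→((t→t)→(e→t)))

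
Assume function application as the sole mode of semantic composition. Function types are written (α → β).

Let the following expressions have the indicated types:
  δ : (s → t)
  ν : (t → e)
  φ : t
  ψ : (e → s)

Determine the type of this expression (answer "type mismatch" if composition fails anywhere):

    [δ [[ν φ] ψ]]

t

[ν φ]: functor ν : (t → e), argument φ : t; result e.
[[ν φ] ψ]: functor ψ : (e → s), argument [ν φ] : e; result s.
[δ [[ν φ] ψ]]: functor δ : (s → t), argument [[ν φ] ψ] : s; result t.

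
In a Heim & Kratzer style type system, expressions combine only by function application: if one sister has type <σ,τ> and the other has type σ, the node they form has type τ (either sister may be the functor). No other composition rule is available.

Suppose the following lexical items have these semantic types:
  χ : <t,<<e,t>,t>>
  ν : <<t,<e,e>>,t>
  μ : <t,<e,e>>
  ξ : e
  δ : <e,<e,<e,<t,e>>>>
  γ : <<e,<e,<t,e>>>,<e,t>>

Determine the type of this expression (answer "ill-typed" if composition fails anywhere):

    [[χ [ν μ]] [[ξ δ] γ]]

t

[ν μ]: <<t,<e,e>>,t> applied to <t,<e,e>> yields t.
[χ [ν μ]]: <t,<<e,t>,t>> applied to t yields <<e,t>,t>.
[ξ δ]: <e,<e,<e,<t,e>>>> applied to e yields <e,<e,<t,e>>>.
[[ξ δ] γ]: <<e,<e,<t,e>>>,<e,t>> applied to <e,<e,<t,e>>> yields <e,t>.
[[χ [ν μ]] [[ξ δ] γ]]: <<e,t>,t> applied to <e,t> yields t.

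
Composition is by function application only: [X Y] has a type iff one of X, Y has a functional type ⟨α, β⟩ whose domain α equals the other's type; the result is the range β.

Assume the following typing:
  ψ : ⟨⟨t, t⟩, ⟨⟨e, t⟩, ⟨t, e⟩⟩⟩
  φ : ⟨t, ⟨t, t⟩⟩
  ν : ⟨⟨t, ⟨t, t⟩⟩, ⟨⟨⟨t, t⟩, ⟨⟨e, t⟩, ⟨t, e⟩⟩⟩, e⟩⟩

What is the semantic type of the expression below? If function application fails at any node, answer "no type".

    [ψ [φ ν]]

[φ ν]: ⟨⟨t, ⟨t, t⟩⟩, ⟨⟨⟨t, t⟩, ⟨⟨e, t⟩, ⟨t, e⟩⟩⟩, e⟩⟩ applied to ⟨t, ⟨t, t⟩⟩ yields ⟨⟨⟨t, t⟩, ⟨⟨e, t⟩, ⟨t, e⟩⟩⟩, e⟩.
[ψ [φ ν]]: ⟨⟨⟨t, t⟩, ⟨⟨e, t⟩, ⟨t, e⟩⟩⟩, e⟩ applied to ⟨⟨t, t⟩, ⟨⟨e, t⟩, ⟨t, e⟩⟩⟩ yields e.

e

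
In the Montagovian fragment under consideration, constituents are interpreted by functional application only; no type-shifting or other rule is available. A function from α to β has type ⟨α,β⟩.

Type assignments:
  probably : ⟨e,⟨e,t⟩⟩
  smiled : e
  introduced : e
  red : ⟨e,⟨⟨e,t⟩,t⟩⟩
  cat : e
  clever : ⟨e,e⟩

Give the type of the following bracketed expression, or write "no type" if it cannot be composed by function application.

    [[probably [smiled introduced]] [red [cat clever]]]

no type

At [smiled introduced]: neither e nor e can take the other as argument; the node is ill-typed.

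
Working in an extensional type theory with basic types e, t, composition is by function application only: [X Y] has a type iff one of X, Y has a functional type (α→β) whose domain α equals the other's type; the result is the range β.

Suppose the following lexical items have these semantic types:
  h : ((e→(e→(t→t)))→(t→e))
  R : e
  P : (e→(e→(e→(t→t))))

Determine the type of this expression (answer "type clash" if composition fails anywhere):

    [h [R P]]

At [R P], P : (e→(e→(e→(t→t)))) takes R : e, giving (e→(e→(t→t))).
At [h [R P]], h : ((e→(e→(t→t)))→(t→e)) takes [R P] : (e→(e→(t→t))), giving (t→e).

(t→e)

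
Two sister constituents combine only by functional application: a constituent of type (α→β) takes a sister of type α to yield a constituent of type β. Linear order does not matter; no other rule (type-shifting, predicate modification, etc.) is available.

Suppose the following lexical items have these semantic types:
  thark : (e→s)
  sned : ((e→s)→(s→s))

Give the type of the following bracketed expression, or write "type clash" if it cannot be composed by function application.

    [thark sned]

[thark sned]: functor sned : ((e→s)→(s→s)), argument thark : (e→s); result (s→s).

(s→s)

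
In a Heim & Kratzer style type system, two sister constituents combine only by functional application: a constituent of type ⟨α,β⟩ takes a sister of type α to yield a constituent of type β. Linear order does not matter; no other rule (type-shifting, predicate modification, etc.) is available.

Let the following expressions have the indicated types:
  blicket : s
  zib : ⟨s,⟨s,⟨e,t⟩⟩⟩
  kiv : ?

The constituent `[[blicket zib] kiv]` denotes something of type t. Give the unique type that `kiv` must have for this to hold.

⟨⟨s,⟨e,t⟩⟩,t⟩

[[blicket zib] kiv] must have type t. The sister [blicket zib] has type ⟨s,⟨e,t⟩⟩; that is not a function onto t, so kiv must be the functor, of type ⟨⟨s,⟨e,t⟩⟩,t⟩.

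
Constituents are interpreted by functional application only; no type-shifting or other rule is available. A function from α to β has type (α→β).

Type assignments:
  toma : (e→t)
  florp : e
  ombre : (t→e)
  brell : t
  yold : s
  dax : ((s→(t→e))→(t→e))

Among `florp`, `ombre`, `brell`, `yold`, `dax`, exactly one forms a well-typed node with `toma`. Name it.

florp

florp — combines: toma : (e→t) takes florp : e as argument, giving t.
ombre : (t→e) — no; toma wants e, and ombre wants t.
brell : t — no; toma wants e, and brell wants nothing (atomic).
yold : s — no; toma wants e, and yold wants nothing (atomic).
dax : ((s→(t→e))→(t→e)) — no; toma wants e, and dax wants (s→(t→e)).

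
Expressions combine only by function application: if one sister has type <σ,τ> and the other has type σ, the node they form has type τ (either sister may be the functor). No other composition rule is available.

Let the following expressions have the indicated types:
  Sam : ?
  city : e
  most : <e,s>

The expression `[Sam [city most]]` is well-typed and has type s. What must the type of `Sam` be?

[Sam [city most]] is required to be s. [city most] : s cannot yield s as functor, so Sam : <s,s>.

<s,s>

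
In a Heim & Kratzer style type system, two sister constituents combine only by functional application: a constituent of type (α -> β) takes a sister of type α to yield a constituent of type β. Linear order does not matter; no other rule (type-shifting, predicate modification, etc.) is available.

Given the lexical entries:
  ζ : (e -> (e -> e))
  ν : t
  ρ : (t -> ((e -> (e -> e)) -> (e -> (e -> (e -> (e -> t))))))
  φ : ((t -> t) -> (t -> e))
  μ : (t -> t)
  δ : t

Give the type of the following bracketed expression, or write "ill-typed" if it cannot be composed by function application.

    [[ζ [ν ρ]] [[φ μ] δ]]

[ν ρ]: ρ is (t -> ((e -> (e -> e)) -> (e -> (e -> (e -> (e -> t)))))), ν is t; result ((e -> (e -> e)) -> (e -> (e -> (e -> (e -> t))))).
[ζ [ν ρ]]: [ν ρ] is ((e -> (e -> e)) -> (e -> (e -> (e -> (e -> t))))), ζ is (e -> (e -> e)); result (e -> (e -> (e -> (e -> t)))).
[φ μ]: φ is ((t -> t) -> (t -> e)), μ is (t -> t); result (t -> e).
[[φ μ] δ]: [φ μ] is (t -> e), δ is t; result e.
[[ζ [ν ρ]] [[φ μ] δ]]: [ζ [ν ρ]] is (e -> (e -> (e -> (e -> t)))), [[φ μ] δ] is e; result (e -> (e -> (e -> t))).

(e -> (e -> (e -> t)))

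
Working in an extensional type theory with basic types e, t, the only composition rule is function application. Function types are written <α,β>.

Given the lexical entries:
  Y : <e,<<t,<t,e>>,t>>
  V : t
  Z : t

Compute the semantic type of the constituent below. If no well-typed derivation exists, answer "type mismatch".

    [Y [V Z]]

type mismatch

At [V Z]: neither t nor t can take the other as argument; the node is ill-typed.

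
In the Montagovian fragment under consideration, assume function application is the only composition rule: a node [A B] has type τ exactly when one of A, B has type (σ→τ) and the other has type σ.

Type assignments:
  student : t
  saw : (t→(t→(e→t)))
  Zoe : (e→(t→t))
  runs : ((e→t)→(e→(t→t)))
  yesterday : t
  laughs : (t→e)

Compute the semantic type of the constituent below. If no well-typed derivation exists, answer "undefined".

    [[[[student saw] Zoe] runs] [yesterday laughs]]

undefined

[student saw]: (t→(t→(e→t))) applied to t yields (t→(e→t)).
[[student saw] Zoe]: (t→(e→t)) and (e→(t→t)) cannot combine by function application — type clash.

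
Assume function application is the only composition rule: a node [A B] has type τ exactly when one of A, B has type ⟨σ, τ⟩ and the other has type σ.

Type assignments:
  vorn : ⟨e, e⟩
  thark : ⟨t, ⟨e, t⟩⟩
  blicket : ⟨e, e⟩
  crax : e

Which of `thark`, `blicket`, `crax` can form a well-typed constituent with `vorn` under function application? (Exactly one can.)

thark : ⟨t, ⟨e, t⟩⟩ — vorn needs e; thark needs t; neither fits.
blicket : ⟨e, e⟩ — vorn needs e; blicket needs e; neither fits.
crax — combines: vorn : ⟨e, e⟩ takes crax : e as argument, giving e.

crax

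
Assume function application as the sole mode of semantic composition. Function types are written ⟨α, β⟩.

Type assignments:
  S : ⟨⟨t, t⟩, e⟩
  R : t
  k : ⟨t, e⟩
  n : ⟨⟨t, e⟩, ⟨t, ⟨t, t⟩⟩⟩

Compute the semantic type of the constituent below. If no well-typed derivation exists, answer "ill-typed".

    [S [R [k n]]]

[k n]: n is ⟨⟨t, e⟩, ⟨t, ⟨t, t⟩⟩⟩, k is ⟨t, e⟩; result ⟨t, ⟨t, t⟩⟩.
[R [k n]]: [k n] is ⟨t, ⟨t, t⟩⟩, R is t; result ⟨t, t⟩.
[S [R [k n]]]: S is ⟨⟨t, t⟩, e⟩, [R [k n]] is ⟨t, t⟩; result e.

e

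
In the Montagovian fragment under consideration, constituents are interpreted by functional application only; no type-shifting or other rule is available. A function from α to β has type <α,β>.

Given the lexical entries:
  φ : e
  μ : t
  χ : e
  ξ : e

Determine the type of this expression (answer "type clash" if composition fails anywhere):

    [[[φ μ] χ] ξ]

At [φ μ]: neither e nor t can take the other as argument; the node is ill-typed.

type clash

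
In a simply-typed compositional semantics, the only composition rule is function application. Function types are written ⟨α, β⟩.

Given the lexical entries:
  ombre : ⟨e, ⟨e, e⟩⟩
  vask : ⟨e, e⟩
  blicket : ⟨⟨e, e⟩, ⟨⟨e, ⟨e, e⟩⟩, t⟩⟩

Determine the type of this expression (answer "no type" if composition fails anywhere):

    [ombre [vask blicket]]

t

[vask blicket]: functor blicket : ⟨⟨e, e⟩, ⟨⟨e, ⟨e, e⟩⟩, t⟩⟩, argument vask : ⟨e, e⟩; result ⟨⟨e, ⟨e, e⟩⟩, t⟩.
[ombre [vask blicket]]: functor [vask blicket] : ⟨⟨e, ⟨e, e⟩⟩, t⟩, argument ombre : ⟨e, ⟨e, e⟩⟩; result t.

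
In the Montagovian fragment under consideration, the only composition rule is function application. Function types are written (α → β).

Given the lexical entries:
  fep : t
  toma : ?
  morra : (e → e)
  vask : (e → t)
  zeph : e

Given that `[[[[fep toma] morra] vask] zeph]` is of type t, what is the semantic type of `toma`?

[[[[fep toma] morra] vask] zeph] is required to be t. zeph : e cannot yield t as functor, so [[[fep toma] morra] vask] : (e → t).
[[[fep toma] morra] vask] is required to be (e → t). vask : (e → t) cannot yield (e → t) as functor, so [[fep toma] morra] : ((e → t) → (e → t)).
[[fep toma] morra] is required to be ((e → t) → (e → t)). morra : (e → e) cannot yield ((e → t) → (e → t)) as functor, so [fep toma] : ((e → e) → ((e → t) → (e → t))).
[fep toma] is required to be ((e → e) → ((e → t) → (e → t))). fep : t cannot yield ((e → e) → ((e → t) → (e → t))) as functor, so toma : (t → ((e → e) → ((e → t) → (e → t)))).

(t → ((e → e) → ((e → t) → (e → t))))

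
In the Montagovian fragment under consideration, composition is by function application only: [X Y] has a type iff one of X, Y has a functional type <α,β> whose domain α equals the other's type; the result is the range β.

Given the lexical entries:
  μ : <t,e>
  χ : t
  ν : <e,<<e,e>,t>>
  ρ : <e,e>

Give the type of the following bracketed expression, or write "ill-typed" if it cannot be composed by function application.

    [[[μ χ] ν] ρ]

t

[μ χ] — μ of type <t,e> combines with χ of type t: type e.
[[μ χ] ν] — ν of type <e,<<e,e>,t>> combines with [μ χ] of type e: type <<e,e>,t>.
[[[μ χ] ν] ρ] — [[μ χ] ν] of type <<e,e>,t> combines with ρ of type <e,e>: type t.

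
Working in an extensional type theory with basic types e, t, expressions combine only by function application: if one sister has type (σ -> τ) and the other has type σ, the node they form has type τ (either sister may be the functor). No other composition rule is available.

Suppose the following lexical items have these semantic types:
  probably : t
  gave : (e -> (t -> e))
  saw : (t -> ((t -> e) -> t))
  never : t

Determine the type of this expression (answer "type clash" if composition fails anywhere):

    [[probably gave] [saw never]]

At [probably gave]: neither t nor (e -> (t -> e)) can take the other as argument; the node is ill-typed.

type clash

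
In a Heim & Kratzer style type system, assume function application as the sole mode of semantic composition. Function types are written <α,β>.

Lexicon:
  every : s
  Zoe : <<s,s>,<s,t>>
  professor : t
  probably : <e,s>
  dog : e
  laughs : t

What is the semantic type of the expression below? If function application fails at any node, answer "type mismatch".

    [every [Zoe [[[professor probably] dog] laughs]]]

type mismatch

At [professor probably]: neither t nor <e,s> can take the other as argument; the node is ill-typed.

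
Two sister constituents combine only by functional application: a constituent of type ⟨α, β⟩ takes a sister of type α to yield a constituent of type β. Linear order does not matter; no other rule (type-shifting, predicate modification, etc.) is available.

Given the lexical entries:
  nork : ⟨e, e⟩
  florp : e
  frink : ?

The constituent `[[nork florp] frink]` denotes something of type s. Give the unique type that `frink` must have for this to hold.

[[nork florp] frink] is required to be s. [nork florp] : e cannot yield s as functor, so frink : ⟨e, s⟩.

⟨e, s⟩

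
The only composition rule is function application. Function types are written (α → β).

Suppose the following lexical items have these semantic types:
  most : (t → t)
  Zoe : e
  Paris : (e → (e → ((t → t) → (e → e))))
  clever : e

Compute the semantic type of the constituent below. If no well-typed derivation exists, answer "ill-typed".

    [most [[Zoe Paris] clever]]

[Zoe Paris]: Paris is (e → (e → ((t → t) → (e → e)))), Zoe is e; result (e → ((t → t) → (e → e))).
[[Zoe Paris] clever]: [Zoe Paris] is (e → ((t → t) → (e → e))), clever is e; result ((t → t) → (e → e)).
[most [[Zoe Paris] clever]]: [[Zoe Paris] clever] is ((t → t) → (e → e)), most is (t → t); result (e → e).

(e → e)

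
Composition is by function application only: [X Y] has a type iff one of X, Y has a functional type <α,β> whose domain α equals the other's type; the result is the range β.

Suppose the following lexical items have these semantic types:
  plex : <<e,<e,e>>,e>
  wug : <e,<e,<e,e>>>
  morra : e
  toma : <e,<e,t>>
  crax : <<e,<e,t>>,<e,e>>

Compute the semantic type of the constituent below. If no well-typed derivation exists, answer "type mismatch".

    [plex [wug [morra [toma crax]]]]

e

[toma crax]: crax is <<e,<e,t>>,<e,e>>, toma is <e,<e,t>>; result <e,e>.
[morra [toma crax]]: [toma crax] is <e,e>, morra is e; result e.
[wug [morra [toma crax]]]: wug is <e,<e,<e,e>>>, [morra [toma crax]] is e; result <e,<e,e>>.
[plex [wug [morra [toma crax]]]]: plex is <<e,<e,e>>,e>, [wug [morra [toma crax]]] is <e,<e,e>>; result e.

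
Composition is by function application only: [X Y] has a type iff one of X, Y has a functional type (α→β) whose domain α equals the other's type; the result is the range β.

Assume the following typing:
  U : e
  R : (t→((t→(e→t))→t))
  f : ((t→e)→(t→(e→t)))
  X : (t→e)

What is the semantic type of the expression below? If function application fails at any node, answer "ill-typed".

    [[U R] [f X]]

ill-typed

At [U R]: neither e nor (t→((t→(e→t))→t)) can take the other as argument; the node is ill-typed.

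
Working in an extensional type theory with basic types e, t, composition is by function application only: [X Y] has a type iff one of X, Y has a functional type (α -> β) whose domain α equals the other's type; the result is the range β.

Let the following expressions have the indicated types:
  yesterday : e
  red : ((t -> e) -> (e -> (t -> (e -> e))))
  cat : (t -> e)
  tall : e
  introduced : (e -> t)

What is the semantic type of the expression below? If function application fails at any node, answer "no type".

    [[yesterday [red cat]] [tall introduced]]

(e -> e)

At [red cat], red : ((t -> e) -> (e -> (t -> (e -> e)))) takes cat : (t -> e), giving (e -> (t -> (e -> e))).
At [yesterday [red cat]], [red cat] : (e -> (t -> (e -> e))) takes yesterday : e, giving (t -> (e -> e)).
At [tall introduced], introduced : (e -> t) takes tall : e, giving t.
At [[yesterday [red cat]] [tall introduced]], [yesterday [red cat]] : (t -> (e -> e)) takes [tall introduced] : t, giving (e -> e).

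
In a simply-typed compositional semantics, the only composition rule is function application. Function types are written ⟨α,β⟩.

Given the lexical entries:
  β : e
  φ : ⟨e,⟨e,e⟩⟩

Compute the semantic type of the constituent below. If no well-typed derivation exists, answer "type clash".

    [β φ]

⟨e,e⟩

[β φ] — φ of type ⟨e,⟨e,e⟩⟩ combines with β of type e: type ⟨e,e⟩.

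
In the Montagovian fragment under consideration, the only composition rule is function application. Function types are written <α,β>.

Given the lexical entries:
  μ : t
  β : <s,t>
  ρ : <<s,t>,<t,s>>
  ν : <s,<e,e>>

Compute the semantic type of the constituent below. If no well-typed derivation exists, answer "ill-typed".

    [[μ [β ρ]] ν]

<e,e>

[β ρ]: ρ is <<s,t>,<t,s>>, β is <s,t>; result <t,s>.
[μ [β ρ]]: [β ρ] is <t,s>, μ is t; result s.
[[μ [β ρ]] ν]: ν is <s,<e,e>>, [μ [β ρ]] is s; result <e,e>.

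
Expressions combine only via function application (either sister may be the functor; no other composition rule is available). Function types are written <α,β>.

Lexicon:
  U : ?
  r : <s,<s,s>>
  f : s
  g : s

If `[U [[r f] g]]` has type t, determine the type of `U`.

<s,t>

[U [[r f] g]] is required to be t. [[r f] g] : s cannot yield t as functor, so U : <s,t>.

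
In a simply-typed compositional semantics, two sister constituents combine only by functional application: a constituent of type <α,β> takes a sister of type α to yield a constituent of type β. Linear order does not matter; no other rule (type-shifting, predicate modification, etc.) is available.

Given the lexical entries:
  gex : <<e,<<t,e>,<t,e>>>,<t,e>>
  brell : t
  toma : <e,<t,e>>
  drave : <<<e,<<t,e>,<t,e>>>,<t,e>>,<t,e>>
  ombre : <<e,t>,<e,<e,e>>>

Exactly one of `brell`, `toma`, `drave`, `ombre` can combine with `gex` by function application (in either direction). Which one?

brell : t — does not combine with gex.
toma : <e,<t,e>> — does not combine with gex.
drave — combines: drave : <<<e,<<t,e>,<t,e>>>,<t,e>>,<t,e>> takes gex : <<e,<<t,e>,<t,e>>>,<t,e>> as argument, giving <t,e>.
ombre : <<e,t>,<e,<e,e>>> — does not combine with gex.

drave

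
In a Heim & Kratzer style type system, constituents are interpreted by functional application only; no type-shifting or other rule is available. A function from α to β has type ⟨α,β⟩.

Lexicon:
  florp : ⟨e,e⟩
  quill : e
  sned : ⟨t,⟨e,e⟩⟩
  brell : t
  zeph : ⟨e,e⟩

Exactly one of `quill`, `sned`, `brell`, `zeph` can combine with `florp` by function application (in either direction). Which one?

quill

quill — combines: florp : ⟨e,e⟩ takes quill : e as argument, giving e.
sned : ⟨t,⟨e,e⟩⟩ — no; florp wants e, and sned wants t.
brell : t — no; florp wants e, and brell wants nothing (atomic).
zeph : ⟨e,e⟩ — no; florp wants e, and zeph wants e.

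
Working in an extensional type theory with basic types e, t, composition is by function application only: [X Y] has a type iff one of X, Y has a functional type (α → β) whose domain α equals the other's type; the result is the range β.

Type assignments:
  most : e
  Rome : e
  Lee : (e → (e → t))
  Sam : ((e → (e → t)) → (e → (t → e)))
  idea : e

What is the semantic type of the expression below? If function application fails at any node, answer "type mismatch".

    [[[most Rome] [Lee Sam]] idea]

type mismatch

[most Rome]: e and e cannot combine by function application — type clash.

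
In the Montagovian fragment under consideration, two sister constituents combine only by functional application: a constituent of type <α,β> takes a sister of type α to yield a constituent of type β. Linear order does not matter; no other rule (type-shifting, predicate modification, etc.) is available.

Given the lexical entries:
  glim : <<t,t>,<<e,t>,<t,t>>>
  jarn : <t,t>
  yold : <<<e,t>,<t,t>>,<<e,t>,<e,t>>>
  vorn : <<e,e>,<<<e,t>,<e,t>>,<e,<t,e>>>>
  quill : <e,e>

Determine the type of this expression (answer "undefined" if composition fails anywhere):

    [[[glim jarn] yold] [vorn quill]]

At [glim jarn], glim : <<t,t>,<<e,t>,<t,t>>> takes jarn : <t,t>, giving <<e,t>,<t,t>>.
At [[glim jarn] yold], yold : <<<e,t>,<t,t>>,<<e,t>,<e,t>>> takes [glim jarn] : <<e,t>,<t,t>>, giving <<e,t>,<e,t>>.
At [vorn quill], vorn : <<e,e>,<<<e,t>,<e,t>>,<e,<t,e>>>> takes quill : <e,e>, giving <<<e,t>,<e,t>>,<e,<t,e>>>.
At [[[glim jarn] yold] [vorn quill]], [vorn quill] : <<<e,t>,<e,t>>,<e,<t,e>>> takes [[glim jarn] yold] : <<e,t>,<e,t>>, giving <e,<t,e>>.

<e,<t,e>>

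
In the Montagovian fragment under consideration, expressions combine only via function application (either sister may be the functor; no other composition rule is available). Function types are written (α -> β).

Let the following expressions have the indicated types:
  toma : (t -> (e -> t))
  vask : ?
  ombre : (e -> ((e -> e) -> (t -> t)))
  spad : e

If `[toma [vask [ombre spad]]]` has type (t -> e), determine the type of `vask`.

For [toma [vask [ombre spad]]] to have type (t -> e) with toma of type (t -> (e -> t)), [vask [ombre spad]] must be the function: [vask [ombre spad]] : ((t -> (e -> t)) -> (t -> e)).
For [vask [ombre spad]] to have type ((t -> (e -> t)) -> (t -> e)) with [ombre spad] of type ((e -> e) -> (t -> t)), vask must be the function: vask : (((e -> e) -> (t -> t)) -> ((t -> (e -> t)) -> (t -> e))).

(((e -> e) -> (t -> t)) -> ((t -> (e -> t)) -> (t -> e)))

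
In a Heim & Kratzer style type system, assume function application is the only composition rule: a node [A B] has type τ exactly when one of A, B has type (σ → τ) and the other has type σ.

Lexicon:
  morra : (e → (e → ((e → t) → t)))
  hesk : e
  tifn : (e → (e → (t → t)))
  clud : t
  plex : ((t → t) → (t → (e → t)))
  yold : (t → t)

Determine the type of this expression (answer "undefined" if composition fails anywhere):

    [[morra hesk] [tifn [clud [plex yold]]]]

undefined

[morra hesk]: (e → (e → ((e → t) → t))) applied to e yields (e → ((e → t) → t)).
[plex yold]: ((t → t) → (t → (e → t))) applied to (t → t) yields (t → (e → t)).
[clud [plex yold]]: (t → (e → t)) applied to t yields (e → t).
[tifn [clud [plex yold]]]: (e → (e → (t → t))) with (e → t) — neither is a function whose domain matches the other; composition fails here.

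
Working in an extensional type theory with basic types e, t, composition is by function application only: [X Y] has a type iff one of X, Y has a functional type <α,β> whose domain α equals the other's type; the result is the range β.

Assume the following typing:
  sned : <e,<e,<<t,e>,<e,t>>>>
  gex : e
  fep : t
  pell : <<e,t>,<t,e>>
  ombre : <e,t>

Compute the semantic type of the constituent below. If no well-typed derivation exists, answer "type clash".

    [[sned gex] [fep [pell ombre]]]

<<t,e>,<e,t>>

[sned gex]: <e,<e,<<t,e>,<e,t>>>> applied to e yields <e,<<t,e>,<e,t>>>.
[pell ombre]: <<e,t>,<t,e>> applied to <e,t> yields <t,e>.
[fep [pell ombre]]: <t,e> applied to t yields e.
[[sned gex] [fep [pell ombre]]]: <e,<<t,e>,<e,t>>> applied to e yields <<t,e>,<e,t>>.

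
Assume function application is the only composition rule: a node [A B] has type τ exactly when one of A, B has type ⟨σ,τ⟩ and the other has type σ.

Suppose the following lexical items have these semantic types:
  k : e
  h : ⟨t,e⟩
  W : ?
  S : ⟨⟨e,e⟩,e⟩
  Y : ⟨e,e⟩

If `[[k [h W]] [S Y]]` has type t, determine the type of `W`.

⟨⟨t,e⟩,⟨e,⟨e,t⟩⟩⟩

At [[k [h W]] [S Y]] (required: t): [S Y] is e, which is not a function with range t; hence [k [h W]] is the functor — type ⟨e,t⟩.
At [k [h W]] (required: ⟨e,t⟩): k is e, which is not a function with range ⟨e,t⟩; hence [h W] is the functor — type ⟨e,⟨e,t⟩⟩.
At [h W] (required: ⟨e,⟨e,t⟩⟩): h is ⟨t,e⟩, which is not a function with range ⟨e,⟨e,t⟩⟩; hence W is the functor — type ⟨⟨t,e⟩,⟨e,⟨e,t⟩⟩⟩.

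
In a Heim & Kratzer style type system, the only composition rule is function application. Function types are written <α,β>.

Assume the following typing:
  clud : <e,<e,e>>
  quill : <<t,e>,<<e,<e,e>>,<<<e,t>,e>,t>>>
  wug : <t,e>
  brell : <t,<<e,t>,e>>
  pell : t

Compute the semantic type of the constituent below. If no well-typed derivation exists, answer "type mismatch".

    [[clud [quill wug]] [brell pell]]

t

[quill wug]: functor quill : <<t,e>,<<e,<e,e>>,<<<e,t>,e>,t>>>, argument wug : <t,e>; result <<e,<e,e>>,<<<e,t>,e>,t>>.
[clud [quill wug]]: functor [quill wug] : <<e,<e,e>>,<<<e,t>,e>,t>>, argument clud : <e,<e,e>>; result <<<e,t>,e>,t>.
[brell pell]: functor brell : <t,<<e,t>,e>>, argument pell : t; result <<e,t>,e>.
[[clud [quill wug]] [brell pell]]: functor [clud [quill wug]] : <<<e,t>,e>,t>, argument [brell pell] : <<e,t>,e>; result t.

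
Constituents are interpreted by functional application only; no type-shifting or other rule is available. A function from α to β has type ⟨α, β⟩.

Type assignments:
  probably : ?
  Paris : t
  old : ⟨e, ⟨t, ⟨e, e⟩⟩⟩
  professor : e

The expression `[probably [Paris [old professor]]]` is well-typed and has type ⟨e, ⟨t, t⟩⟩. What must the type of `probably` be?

At [probably [Paris [old professor]]] (required: ⟨e, ⟨t, t⟩⟩): [Paris [old professor]] is ⟨e, e⟩, which is not a function with range ⟨e, ⟨t, t⟩⟩; hence probably is the functor — type ⟨⟨e, e⟩, ⟨e, ⟨t, t⟩⟩⟩.

⟨⟨e, e⟩, ⟨e, ⟨t, t⟩⟩⟩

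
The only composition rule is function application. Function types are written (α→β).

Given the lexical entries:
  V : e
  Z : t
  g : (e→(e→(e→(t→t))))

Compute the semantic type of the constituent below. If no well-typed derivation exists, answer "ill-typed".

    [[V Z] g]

ill-typed

At [V Z]: neither e nor t can take the other as argument; the node is ill-typed.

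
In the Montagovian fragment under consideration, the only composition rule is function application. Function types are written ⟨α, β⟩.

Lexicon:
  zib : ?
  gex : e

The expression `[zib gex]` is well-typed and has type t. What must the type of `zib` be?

⟨e, t⟩

For [zib gex] to have type t with gex of type e, zib must be the function: zib : ⟨e, t⟩.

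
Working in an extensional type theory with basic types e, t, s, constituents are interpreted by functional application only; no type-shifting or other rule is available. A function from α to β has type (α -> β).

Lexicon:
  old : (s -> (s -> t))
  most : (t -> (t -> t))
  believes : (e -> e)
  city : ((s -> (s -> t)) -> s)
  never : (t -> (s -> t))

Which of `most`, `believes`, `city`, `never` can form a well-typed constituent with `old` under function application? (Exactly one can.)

city

most : (t -> (t -> t)) — does not combine with old.
believes : (e -> e) — does not combine with old.
city — combines: city : ((s -> (s -> t)) -> s) takes old : (s -> (s -> t)) as argument, giving s.
never : (t -> (s -> t)) — does not combine with old.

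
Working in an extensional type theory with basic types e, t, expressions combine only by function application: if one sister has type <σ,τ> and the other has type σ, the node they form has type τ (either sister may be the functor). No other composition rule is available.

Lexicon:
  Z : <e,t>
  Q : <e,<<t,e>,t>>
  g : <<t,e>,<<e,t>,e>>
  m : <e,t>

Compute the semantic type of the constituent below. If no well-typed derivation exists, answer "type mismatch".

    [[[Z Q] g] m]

[Z Q]: <e,t> and <e,<<t,e>,t>> cannot combine by function application — type clash.

type mismatch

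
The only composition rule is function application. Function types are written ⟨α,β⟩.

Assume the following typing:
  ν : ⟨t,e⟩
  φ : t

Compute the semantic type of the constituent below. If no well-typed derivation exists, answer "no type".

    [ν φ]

e

[ν φ]: ν is ⟨t,e⟩, φ is t; result e.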